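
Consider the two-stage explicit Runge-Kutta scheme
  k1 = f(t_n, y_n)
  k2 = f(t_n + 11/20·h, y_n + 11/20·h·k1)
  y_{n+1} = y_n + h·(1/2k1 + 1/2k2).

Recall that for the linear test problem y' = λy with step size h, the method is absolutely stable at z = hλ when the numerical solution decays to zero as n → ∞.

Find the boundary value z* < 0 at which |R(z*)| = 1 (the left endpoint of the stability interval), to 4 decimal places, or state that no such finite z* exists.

Test eqn y'=λy, z=hλ:
  k1=λy_n ⇒ h·k1=z·y_n;  k2=λ(1+11/20z)y_n ⇒ h·k2=z(1+11/20z)y_n
  y_{n+1}/y_n = 1 + 1/2z + 1/2z(1+11/20z) = 1 + z + 11/40z²
  R(z) = 1 + z + 11/40z².

Solve |R(x)|<1 on ℝ⁻.
x=-0.45: |R|=0.6057
R=1: x+11/40x²=0 ⇒ x=−40/11=-3.6364; min R=1−1/(4·11/40)=0.0909>−1
Confirm numerically:
  x=-2.567: |R|=0.24511 <1
  x=-1.918: |R|=0.09365 <1
  x=-1.598: |R|=0.10424 <1
  x=-4.178: |R|=1.62231 >1
  x=-3.941: |R|=1.33016 >1
  x=-3.688: |R|=1.05237 >1
Stable set (-3.6364, 0).

left endpoint -3.6364.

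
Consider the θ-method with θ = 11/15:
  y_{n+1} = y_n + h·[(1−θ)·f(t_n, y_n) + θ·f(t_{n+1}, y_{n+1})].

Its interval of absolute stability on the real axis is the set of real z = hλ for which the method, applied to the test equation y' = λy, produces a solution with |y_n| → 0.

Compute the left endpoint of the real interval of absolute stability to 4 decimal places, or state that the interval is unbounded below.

Set f=λy, z=hλ:
  y_{n+1} = y_n + z·[4/15·y_n + 11/15·y_{n+1}] ⇒ (1 − 11/15z)y_{n+1} = (1 + 4/15z)y_n
  so R(z) = (1 + 4/15z)/(1 − 11/15z).

Find x<0 with |R(x)|<1.
x=-1.56: |R|=0.2724
x=-2: |R|=0.1892
x=-10: |R|=0.2000
x=-100: |R|=0.3453
θ=11/15≥1/2 ⇒ |1+4/15x|<|1−11/15x| ∀x<0 ⇒ interval (−∞,0).

interval (−∞, 0).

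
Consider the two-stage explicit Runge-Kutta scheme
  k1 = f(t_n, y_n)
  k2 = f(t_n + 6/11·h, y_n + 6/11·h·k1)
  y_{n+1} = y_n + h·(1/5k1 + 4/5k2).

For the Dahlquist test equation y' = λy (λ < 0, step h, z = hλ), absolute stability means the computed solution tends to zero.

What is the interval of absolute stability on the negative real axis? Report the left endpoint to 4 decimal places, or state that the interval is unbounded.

With y'=λy (z=hλ):
  k1=λy_n ⇒ h·k1=z·y_n;  k2=λ(1+6/11z)y_n ⇒ h·k2=z(1+6/11z)y_n
  y_{n+1}/y_n = 1 + 1/5z + 4/5z(1+6/11z) = 1 + z + 24/55z²
  ⇒ R(z) = 1 + z + 24/55z².

Solve |R(x)|<1 on ℝ⁻.
x=-1.17: |R|=0.4273
R=1: x+24/55x²=0 ⇒ x=−55/24=-2.2917; min R=1−1/(4·24/55)=0.4271>−1
Confirm numerically:
  x=-1.685: |R|=0.55393 <1
  x=-1.484: |R|=0.47698 <1
  x=-1.356: |R|=0.44636 <1
  x=-0.987: |R|=0.43809 <1
  x=-2.801: |R|=1.62253 >1
  x=-2.358: |R|=1.06825 >1
So |R|<1 on (-2.2917, 0).

z∈(-2.2917,0).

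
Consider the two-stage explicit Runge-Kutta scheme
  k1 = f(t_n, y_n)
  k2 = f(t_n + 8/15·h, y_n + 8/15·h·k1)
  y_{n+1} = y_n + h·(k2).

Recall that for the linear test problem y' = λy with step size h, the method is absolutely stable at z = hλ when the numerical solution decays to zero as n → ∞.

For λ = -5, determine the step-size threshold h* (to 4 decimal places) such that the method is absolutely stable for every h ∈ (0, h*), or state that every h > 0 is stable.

(-1.8750,0); λ=-5 ⇒ h* = (15/8)/5 = 0.3750.

On y'=λy, z=hλ:
  k1=λy_n ⇒ h·k1=z·y_n;  k2=λ(1+8/15z)y_n ⇒ h·k2=z(1+8/15z)y_n
  y_{n+1}/y_n = 1 + z(1+8/15z) = 1 + z + 8/15z²
  Hence R(z) = 1 + z + 8/15z².

Find x<0 with |R(x)|<1.
x=-0.94: |R|=0.5313
R=1: x+8/15x²=0 ⇒ x=−15/8=-1.8750; min R=1−1/(4·8/15)=0.5312>−1
Confirm numerically:
  x=-1.745: |R|=0.87901 <1
  x=-1.650: |R|=0.80200 <1
  x=-1.105: |R|=0.54621 <1
  x=-0.758: |R|=0.54843 <1
  x=-2.397: |R|=1.66732 >1
  x=-2.171: |R|=1.34273 >1
Interval (-1.8750, 0).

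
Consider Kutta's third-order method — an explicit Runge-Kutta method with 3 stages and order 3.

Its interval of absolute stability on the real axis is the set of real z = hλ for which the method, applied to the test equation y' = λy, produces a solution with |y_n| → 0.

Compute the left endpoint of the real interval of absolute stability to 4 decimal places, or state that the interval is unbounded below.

Test eqn y'=λy, z=hλ:
  order 3, 3-stage ⇒ R(z)=1+z+z^2/2+z^3/6
  (e.g. R(-1.52)=0.04990, |R|=0.04990)

Need |R(x)|<1, x<0.
x=-1.52: |R|=0.0499
|R(-2.34)|=0.7377 |R(-1.7)|=0.0738 |R(-1.15)|=0.2578
Bisect:
  x_lo=-3.3279 |R|=2.9333  x_hi=-0.2722 |R|=0.7615
  mid=-1.80008 |R|=0.15207 →hi
  mid=-2.56402 |R|=1.08631 →lo
  mid=-2.18205 |R|=0.53296 →hi
  mid=-2.37303 |R|=0.78459 →hi
  mid=-2.46852 |R|=0.92876 →hi
  mid=-2.51627 |R|=1.00581 →lo
  mid=-2.49240 |R|=0.96686 →hi
  mid=-2.50433 |R|=0.98622 →hi
  mid=-2.51030 |R|=0.99599 →hi
  ...
  [-2.51291,-2.51273] ⇒ x*=-2.5127
Stable set (-2.5127, 0).

left endpoint -2.5127.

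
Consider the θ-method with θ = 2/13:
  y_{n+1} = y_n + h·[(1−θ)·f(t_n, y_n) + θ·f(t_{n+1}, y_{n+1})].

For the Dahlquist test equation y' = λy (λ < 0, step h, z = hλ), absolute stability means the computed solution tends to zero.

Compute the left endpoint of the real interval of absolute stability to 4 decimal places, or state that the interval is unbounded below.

Set f=λy, z=hλ:
  y_{n+1} = y_n + z·[11/13·y_n + 2/13·y_{n+1}] ⇒ (1 − 2/13z)y_{n+1} = (1 + 11/13z)y_n
  R(z) = (1 + 11/13z)/(1 − 2/13z).

Need |R(x)|<1, x<0.
x=-1.31: |R|=0.0903
R=−1: 1+11/13x = −1+2/13x ⇒ -9/13x=2 ⇒ x=2/(-9/13)=-2.8889
Confirm numerically:
  x=-2.554: |R|=0.83355 <1
  x=-1.814: |R|=0.41821 <1
  x=-1.204: |R|=0.01584 <1
  x=-3.354: |R|=1.21240 >1
  x=-3.255: |R|=1.16889 >1
Interval (-2.8889, 0).

left endpoint -2.8889.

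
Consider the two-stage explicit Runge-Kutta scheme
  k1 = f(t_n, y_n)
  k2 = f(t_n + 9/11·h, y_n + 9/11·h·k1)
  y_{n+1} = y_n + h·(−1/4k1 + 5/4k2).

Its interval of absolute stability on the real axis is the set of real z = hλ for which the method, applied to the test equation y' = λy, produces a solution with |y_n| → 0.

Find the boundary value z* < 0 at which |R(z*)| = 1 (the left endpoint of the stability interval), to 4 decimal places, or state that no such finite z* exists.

z* = -0.9778.

Set f=λy, z=hλ:
  k1=λy_n ⇒ h·k1=z·y_n;  k2=λ(1+9/11z)y_n ⇒ h·k2=z(1+9/11z)y_n
  y_{n+1}/y_n = 1 − 1/4z + 5/4z(1+9/11z) = 1 + z + 45/44z²
  ⇒ R(z) = 1 + z + 45/44z².

Need |R(x)|<1, x<0.
x=-1.6: |R|=2.0182
R=1: x+45/44x²=0 ⇒ x=−44/45=-0.9778; min R=1−1/(4·45/44)=0.7556>−1
Confirm numerically:
  x=-0.856: |R|=0.89339 <1
  x=-0.771: |R|=0.83695 <1
  x=-0.422: |R|=0.76013 <1
  x=-1.444: |R|=1.68853 >1
  x=-1.337: |R|=1.49120 >1
  x=-1.099: |R|=1.13625 >1
Interval (-0.9778, 0).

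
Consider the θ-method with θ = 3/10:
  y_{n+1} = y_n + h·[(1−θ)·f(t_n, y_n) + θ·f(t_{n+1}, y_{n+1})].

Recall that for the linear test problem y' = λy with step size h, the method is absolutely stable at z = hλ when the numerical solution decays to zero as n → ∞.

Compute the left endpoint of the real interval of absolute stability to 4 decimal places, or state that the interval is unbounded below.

z* = -5.0000.

Set f=λy, z=hλ:
  y_{n+1} = y_n + z·[7/10·y_n + 3/10·y_{n+1}] ⇒ (1 − 3/10z)y_{n+1} = (1 + 7/10z)y_n
  so R(z) = (1 + 7/10z)/(1 − 3/10z).

Need |R(x)|<1, x<0.
x=-1.66: |R|=0.1081
R=−1: 1+7/10x = −1+3/10x ⇒ -2/5x=2 ⇒ x=2/(-2/5)=-5.0000
Confirm numerically:
  x=-4.919: |R|=0.98691 <1
  x=-4.255: |R|=0.86910 <1
  x=-2.321: |R|=0.36827 <1
  x=-5.445: |R|=1.06759 >1
  x=-5.173: |R|=1.02712 >1
Interval (-5.0000, 0).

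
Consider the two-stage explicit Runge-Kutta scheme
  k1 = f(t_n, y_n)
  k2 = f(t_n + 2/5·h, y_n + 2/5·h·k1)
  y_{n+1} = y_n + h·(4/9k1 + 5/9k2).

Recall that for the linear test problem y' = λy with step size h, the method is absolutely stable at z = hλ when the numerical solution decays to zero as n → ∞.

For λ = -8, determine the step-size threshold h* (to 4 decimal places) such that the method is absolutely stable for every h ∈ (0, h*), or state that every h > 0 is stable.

(-4.5000,0); λ=-8 ⇒ h* = (9/2)/8 = 0.5625.

With y'=λy (z=hλ):
  k1=λy_n ⇒ h·k1=z·y_n;  k2=λ(1+2/5z)y_n ⇒ h·k2=z(1+2/5z)y_n
  y_{n+1}/y_n = 1 + 4/9z + 5/9z(1+2/5z) = 1 + z + 2/9z²
  ⇒ R(z) = 1 + z + 2/9z².

Solve |R(x)|<1 on ℝ⁻.
x=-1.66: |R|=0.0476
R=1: x+2/9x²=0 ⇒ x=−9/2=-4.5000; min R=1−1/(4·2/9)=-0.1250>−1
Confirm numerically:
  x=-3.573: |R|=0.26396 <1
  x=-2.247: |R|=0.12500 <1
  x=-2.098: |R|=0.11987 <1
  x=-2.056: |R|=0.11664 <1
  x=-4.956: |R|=1.50221 >1
  x=-4.931: |R|=1.47228 >1
  x=-4.901: |R|=1.43673 >1
Interval (-4.5000, 0).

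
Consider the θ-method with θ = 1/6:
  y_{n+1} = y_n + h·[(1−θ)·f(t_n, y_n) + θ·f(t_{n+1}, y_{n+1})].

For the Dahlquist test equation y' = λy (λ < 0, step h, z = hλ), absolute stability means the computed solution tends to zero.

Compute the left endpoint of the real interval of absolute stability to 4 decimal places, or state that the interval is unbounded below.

z* = -3.0000.

Test eqn y'=λy, z=hλ:
  y_{n+1} = y_n + z·[5/6·y_n + 1/6·y_{n+1}] ⇒ (1 − 1/6z)y_{n+1} = (1 + 5/6z)y_n
  R(z) = (1 + 5/6z)/(1 − 1/6z).

Boundary: |R(x)|=1, x<0.
x=-0.76: |R|=0.3254
R=−1: 1+5/6x = −1+1/6x ⇒ -2/3x=2 ⇒ x=2/(-2/3)=-3.0000
Confirm numerically:
  x=-2.533: |R|=0.78109 <1
  x=-1.725: |R|=0.33981 <1
  x=-1.359: |R|=0.10803 <1
  x=-1.331: |R|=0.08935 <1
  x=-3.533: |R|=1.22364 >1
  x=-3.487: |R|=1.20533 >1
  x=-3.437: |R|=1.18523 >1
Interval (-3.0000, 0).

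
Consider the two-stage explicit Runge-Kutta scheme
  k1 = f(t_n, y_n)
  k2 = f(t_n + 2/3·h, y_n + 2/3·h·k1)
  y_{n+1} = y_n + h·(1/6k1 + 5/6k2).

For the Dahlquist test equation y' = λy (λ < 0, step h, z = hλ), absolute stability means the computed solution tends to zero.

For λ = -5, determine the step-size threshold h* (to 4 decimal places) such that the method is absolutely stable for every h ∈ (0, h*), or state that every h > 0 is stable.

Test eqn y'=λy, z=hλ:
  k1=λy_n ⇒ h·k1=z·y_n;  k2=λ(1+2/3z)y_n ⇒ h·k2=z(1+2/3z)y_n
  y_{n+1}/y_n = 1 + 1/6z + 5/6z(1+2/3z) = 1 + z + 5/9z²
  Hence R(z) = 1 + z + 5/9z².

Need |R(x)|<1, x<0.
x=-1.32: |R|=0.6480
R=1: x+5/9x²=0 ⇒ x=−9/5=-1.8000; min R=1−1/(4·5/9)=0.5500>−1
Confirm numerically:
  x=-1.667: |R|=0.87683 <1
  x=-1.248: |R|=0.61728 <1
  x=-1.027: |R|=0.55896 <1
  x=-0.787: |R|=0.55709 <1
  x=-1.972: |R|=1.18844 >1
  x=-1.848: |R|=1.04928 >1
Interval (-1.8000, 0).

(-1.8000,0); λ=-5 ⇒ h* = (9/5)/5 = 0.3600.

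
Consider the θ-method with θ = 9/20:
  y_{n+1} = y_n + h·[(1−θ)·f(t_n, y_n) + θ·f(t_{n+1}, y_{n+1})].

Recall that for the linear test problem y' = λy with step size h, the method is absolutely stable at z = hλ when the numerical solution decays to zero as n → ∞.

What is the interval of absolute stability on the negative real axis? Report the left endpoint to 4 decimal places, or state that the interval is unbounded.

z∈(-20.0000,0).

On y'=λy, z=hλ:
  y_{n+1} = y_n + z·[11/20·y_n + 9/20·y_{n+1}] ⇒ (1 − 9/20z)y_{n+1} = (1 + 11/20z)y_n
  so R(z) = (1 + 11/20z)/(1 − 9/20z).

Find x<0 with |R(x)|<1.
x=-1.54: |R|=0.0904
R=−1: 1+11/20x = −1+9/20x ⇒ -1/10x=2 ⇒ x=2/(-1/10)=-20.0000
Confirm numerically:
  x=-17.489: |R|=0.97169 <1
  x=-13.888: |R|=0.91569 <1
  x=-11.338: |R|=0.85805 <1
  x=-11.223: |R|=0.85493 <1
  x=-20.399: |R|=1.00392 >1
  x=-20.122: |R|=1.00121 >1
Stable set (-20.0000, 0).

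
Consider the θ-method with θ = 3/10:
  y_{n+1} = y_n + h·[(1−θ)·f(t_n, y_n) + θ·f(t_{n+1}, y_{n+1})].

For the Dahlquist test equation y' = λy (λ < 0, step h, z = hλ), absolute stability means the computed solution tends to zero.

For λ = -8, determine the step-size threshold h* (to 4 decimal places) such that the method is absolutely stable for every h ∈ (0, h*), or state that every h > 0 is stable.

On y'=λy, z=hλ:
  y_{n+1} = y_n + z·[7/10·y_n + 3/10·y_{n+1}] ⇒ (1 − 3/10z)y_{n+1} = (1 + 7/10z)y_n
  ⇒ R(z) = (1 + 7/10z)/(1 − 3/10z).

Find x<0 with |R(x)|<1.
x=-1.03: |R|=0.2131
R=−1: 1+7/10x = −1+3/10x ⇒ -2/5x=2 ⇒ x=2/(-2/5)=-5.0000
Confirm numerically:
  x=-4.762: |R|=0.96080 <1
  x=-3.822: |R|=0.78049 <1
  x=-3.192: |R|=0.63057 <1
  x=-5.443: |R|=1.06730 >1
  x=-5.387: |R|=1.05917 >1
So |R|<1 on (-5.0000, 0).

(-5.0000,0); λ=-8 ⇒ h* = (5)/8 = 0.6250.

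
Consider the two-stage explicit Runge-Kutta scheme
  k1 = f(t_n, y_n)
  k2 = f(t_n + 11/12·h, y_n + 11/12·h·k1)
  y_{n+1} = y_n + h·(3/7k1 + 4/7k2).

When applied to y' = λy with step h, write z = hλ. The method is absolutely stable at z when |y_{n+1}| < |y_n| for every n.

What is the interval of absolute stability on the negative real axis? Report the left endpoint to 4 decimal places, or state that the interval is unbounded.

(-1.9091, 0).

Test eqn y'=λy, z=hλ:
  k1=λy_n ⇒ h·k1=z·y_n;  k2=λ(1+11/12z)y_n ⇒ h·k2=z(1+11/12z)y_n
  y_{n+1}/y_n = 1 + 3/7z + 4/7z(1+11/12z) = 1 + z + 11/21z²
  ⇒ R(z) = 1 + z + 11/21z².

Solve |R(x)|<1 on ℝ⁻.
x=-0.62: |R|=0.5814
R=1: x+11/21x²=0 ⇒ x=−21/11=-1.9091; min R=1−1/(4·11/21)=0.5227>−1
Confirm numerically:
  x=-1.874: |R|=0.96555 <1
  x=-1.632: |R|=0.76313 <1
  x=-1.365: |R|=0.61098 <1
  x=-1.231: |R|=0.56276 <1
  x=-2.433: |R|=1.66768 >1
  x=-2.364: |R|=1.56331 >1
  x=-2.247: |R|=1.39772 >1
So |R|<1 on (-1.9091, 0).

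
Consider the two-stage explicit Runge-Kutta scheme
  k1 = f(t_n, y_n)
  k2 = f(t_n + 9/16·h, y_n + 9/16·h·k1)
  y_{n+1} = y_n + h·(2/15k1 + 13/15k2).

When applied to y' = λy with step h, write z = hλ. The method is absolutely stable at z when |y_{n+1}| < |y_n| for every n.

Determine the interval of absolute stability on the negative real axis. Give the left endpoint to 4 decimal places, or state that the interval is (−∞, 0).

With y'=λy (z=hλ):
  k1=λy_n ⇒ h·k1=z·y_n;  k2=λ(1+9/16z)y_n ⇒ h·k2=z(1+9/16z)y_n
  y_{n+1}/y_n = 1 + 2/15z + 13/15z(1+9/16z) = 1 + z + 39/80z²
  R(z) = 1 + z + 39/80z².

Need |R(x)|<1, x<0.
x=-1.65: |R|=0.6772
R=1: x+39/80x²=0 ⇒ x=−80/39=-2.0513; min R=1−1/(4·39/80)=0.4872>−1
Confirm numerically:
  x=-1.529: |R|=0.61070 <1
  x=-1.275: |R|=0.51749 <1
  x=-1.156: |R|=0.49546 <1
  x=-1.133: |R|=0.49280 <1
  x=-2.619: |R|=1.72484 >1
  x=-2.482: |R|=1.52116 >1
Interval (-2.0513, 0).

z∈(-2.0513,0).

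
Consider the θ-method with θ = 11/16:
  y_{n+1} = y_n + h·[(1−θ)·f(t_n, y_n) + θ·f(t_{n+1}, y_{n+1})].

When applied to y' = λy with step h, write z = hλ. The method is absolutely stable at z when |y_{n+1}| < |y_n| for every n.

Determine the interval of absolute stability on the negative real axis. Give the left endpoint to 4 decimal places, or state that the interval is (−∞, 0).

On y'=λy, z=hλ:
  y_{n+1} = y_n + z·[5/16·y_n + 11/16·y_{n+1}] ⇒ (1 − 11/16z)y_{n+1} = (1 + 5/16z)y_n
  Hence R(z) = (1 + 5/16z)/(1 − 11/16z).

Solve |R(x)|<1 on ℝ⁻.
x=-0.45: |R|=0.6563
x=-2: |R|=0.1579
x=-10: |R|=0.2698
x=-100: |R|=0.4337
θ=11/16≥1/2 ⇒ |1+5/16x|<|1−11/16x| ∀x<0 ⇒ unbounded interval.

interval (−∞, 0).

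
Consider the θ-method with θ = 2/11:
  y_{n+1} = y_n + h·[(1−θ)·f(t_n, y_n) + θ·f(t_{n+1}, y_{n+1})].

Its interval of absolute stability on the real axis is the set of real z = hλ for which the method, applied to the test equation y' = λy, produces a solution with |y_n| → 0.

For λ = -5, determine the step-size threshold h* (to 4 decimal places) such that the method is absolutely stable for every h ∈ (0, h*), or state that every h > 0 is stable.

(-3.1429,0); λ=-5 ⇒ h* = (22/7)/5 = 0.6286.

Test eqn y'=λy, z=hλ:
  y_{n+1} = y_n + z·[9/11·y_n + 2/11·y_{n+1}] ⇒ (1 − 2/11z)y_{n+1} = (1 + 9/11z)y_n
  Hence R(z) = (1 + 9/11z)/(1 − 2/11z).

Need |R(x)|<1, x<0.
x=-1: |R|=0.1538
R=−1: 1+9/11x = −1+2/11x ⇒ -7/11x=2 ⇒ x=2/(-7/11)=-3.1429
Confirm numerically:
  x=-2.449: |R|=0.69449 <1
  x=-1.885: |R|=0.40386 <1
  x=-1.827: |R|=0.37143 <1
  x=-1.626: |R|=0.25498 <1
  x=-3.731: |R|=1.22300 >1
  x=-3.597: |R|=1.17473 >1
  x=-3.223: |R|=1.03216 >1
So |R|<1 on (-3.1429, 0).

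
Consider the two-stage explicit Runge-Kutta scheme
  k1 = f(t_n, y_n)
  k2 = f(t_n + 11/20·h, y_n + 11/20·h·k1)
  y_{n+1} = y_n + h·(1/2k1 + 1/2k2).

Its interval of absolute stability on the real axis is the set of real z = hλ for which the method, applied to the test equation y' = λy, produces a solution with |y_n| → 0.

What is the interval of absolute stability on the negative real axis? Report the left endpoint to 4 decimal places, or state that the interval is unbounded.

z∈(-3.6364,0).

With y'=λy (z=hλ):
  k1=λy_n ⇒ h·k1=z·y_n;  k2=λ(1+11/20z)y_n ⇒ h·k2=z(1+11/20z)y_n
  y_{n+1}/y_n = 1 + 1/2z + 1/2z(1+11/20z) = 1 + z + 11/40z²
  ⇒ R(z) = 1 + z + 11/40z².

Boundary: |R(x)|=1, x<0.
x=-1.51: |R|=0.1170
R=1: x+11/40x²=0 ⇒ x=−40/11=-3.6364; min R=1−1/(4·11/40)=0.0909>−1
Confirm numerically:
  x=-2.914: |R|=0.42113 <1
  x=-2.588: |R|=0.25388 <1
  x=-2.354: |R|=0.16986 <1
  x=-3.756: |R|=1.12357 >1
  x=-3.713: |R|=1.07825 >1
  x=-3.694: |R|=1.05855 >1
Interval (-3.6364, 0).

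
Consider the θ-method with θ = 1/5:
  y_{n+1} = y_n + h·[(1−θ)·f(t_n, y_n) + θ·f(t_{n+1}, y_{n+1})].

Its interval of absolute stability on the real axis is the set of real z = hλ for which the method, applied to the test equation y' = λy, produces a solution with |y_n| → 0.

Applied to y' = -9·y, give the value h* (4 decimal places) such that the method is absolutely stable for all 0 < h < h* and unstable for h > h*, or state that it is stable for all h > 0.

Test eqn y'=λy, z=hλ:
  y_{n+1} = y_n + z·[4/5·y_n + 1/5·y_{n+1}] ⇒ (1 − 1/5z)y_{n+1} = (1 + 4/5z)y_n
  Hence R(z) = (1 + 4/5z)/(1 − 1/5z).

Need |R(x)|<1, x<0.
x=-1.4: |R|=0.0937
R=−1: 1+4/5x = −1+1/5x ⇒ -3/5x=2 ⇒ x=2/(-3/5)=-3.3333
Confirm numerically:
  x=-3.163: |R|=0.93740 <1
  x=-2.202: |R|=0.52874 <1
  x=-1.570: |R|=0.19482 <1
  x=-3.868: |R|=1.18088 >1
  x=-3.611: |R|=1.09674 >1
So |R|<1 on (-3.3333, 0).

(-3.3333,0); λ=-9 ⇒ h* = (10/3)/9 = 0.3704.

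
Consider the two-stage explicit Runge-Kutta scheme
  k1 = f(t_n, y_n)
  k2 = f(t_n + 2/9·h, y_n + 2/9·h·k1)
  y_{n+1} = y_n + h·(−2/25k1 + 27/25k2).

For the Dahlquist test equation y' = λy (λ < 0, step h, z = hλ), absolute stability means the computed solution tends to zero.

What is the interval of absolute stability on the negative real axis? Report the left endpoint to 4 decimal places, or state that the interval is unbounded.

(-4.1667, 0).

With y'=λy (z=hλ):
  k1=λy_n ⇒ h·k1=z·y_n;  k2=λ(1+2/9z)y_n ⇒ h·k2=z(1+2/9z)y_n
  y_{n+1}/y_n = 1 − 2/25z + 27/25z(1+2/9z) = 1 + z + 6/25z²
  ⇒ R(z) = 1 + z + 6/25z².

Find x<0 with |R(x)|<1.
x=-0.62: |R|=0.4723
R=1: x+6/25x²=0 ⇒ x=−25/6=-4.1667; min R=1−1/(4·6/25)=-0.0417>−1
Confirm numerically:
  x=-3.210: |R|=0.26298 <1
  x=-2.905: |R|=0.12037 <1
  x=-2.148: |R|=0.04066 <1
  x=-1.714: |R|=0.00893 <1
  x=-4.349: |R|=1.19031 >1
  x=-4.222: |R|=1.05607 >1
Stable set (-4.1667, 0).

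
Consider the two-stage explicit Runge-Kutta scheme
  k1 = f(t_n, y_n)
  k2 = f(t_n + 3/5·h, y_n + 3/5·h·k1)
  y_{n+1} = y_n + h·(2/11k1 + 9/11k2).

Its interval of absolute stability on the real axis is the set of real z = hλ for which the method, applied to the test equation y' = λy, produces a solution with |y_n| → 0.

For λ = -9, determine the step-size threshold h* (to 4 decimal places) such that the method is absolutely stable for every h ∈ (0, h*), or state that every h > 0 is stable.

On y'=λy, z=hλ:
  k1=λy_n ⇒ h·k1=z·y_n;  k2=λ(1+3/5z)y_n ⇒ h·k2=z(1+3/5z)y_n
  y_{n+1}/y_n = 1 + 2/11z + 9/11z(1+3/5z) = 1 + z + 27/55z²
  so R(z) = 1 + z + 27/55z².

Find x<0 with |R(x)|<1.
x=-1.06: |R|=0.4916
R=1: x+27/55x²=0 ⇒ x=−55/27=-2.0370; min R=1−1/(4·27/55)=0.4907>−1
Confirm numerically:
  x=-1.157: |R|=0.50015 <1
  x=-0.833: |R|=0.50764 <1
  x=-0.827: |R|=0.50875 <1
  x=-2.637: |R|=1.77667 >1
  x=-2.108: |R|=1.07344 >1
  x=-2.067: |R|=1.03040 >1
So |R|<1 on (-2.0370, 0).

(-2.0370,0); λ=-9 ⇒ h* = (55/27)/9 = 0.2263.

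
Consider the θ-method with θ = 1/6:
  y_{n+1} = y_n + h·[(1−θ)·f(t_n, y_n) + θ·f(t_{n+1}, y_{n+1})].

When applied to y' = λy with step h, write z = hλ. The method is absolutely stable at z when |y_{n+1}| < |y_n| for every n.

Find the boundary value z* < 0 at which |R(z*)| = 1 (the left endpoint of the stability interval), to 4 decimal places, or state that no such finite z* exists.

Test eqn y'=λy, z=hλ:
  y_{n+1} = y_n + z·[5/6·y_n + 1/6·y_{n+1}] ⇒ (1 − 1/6z)y_{n+1} = (1 + 5/6z)y_n
  ⇒ R(z) = (1 + 5/6z)/(1 − 1/6z).

Solve |R(x)|<1 on ℝ⁻.
x=-1.67: |R|=0.3064
R=−1: 1+5/6x = −1+1/6x ⇒ -2/3x=2 ⇒ x=2/(-2/3)=-3.0000
Confirm numerically:
  x=-2.550: |R|=0.78947 <1
  x=-1.991: |R|=0.49493 <1
  x=-1.720: |R|=0.33679 <1
  x=-3.343: |R|=1.14685 >1
  x=-3.165: |R|=1.07201 >1
Interval (-3.0000, 0).

left endpoint -3.0000.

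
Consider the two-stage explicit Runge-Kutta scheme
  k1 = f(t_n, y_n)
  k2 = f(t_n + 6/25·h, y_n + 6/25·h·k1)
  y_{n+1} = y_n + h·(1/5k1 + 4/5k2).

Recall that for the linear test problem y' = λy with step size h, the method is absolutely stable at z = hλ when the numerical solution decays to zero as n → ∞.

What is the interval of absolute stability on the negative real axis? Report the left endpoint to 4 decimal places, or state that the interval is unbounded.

(-5.2083, 0).

On y'=λy, z=hλ:
  k1=λy_n ⇒ h·k1=z·y_n;  k2=λ(1+6/25z)y_n ⇒ h·k2=z(1+6/25z)y_n
  y_{n+1}/y_n = 1 + 1/5z + 4/5z(1+6/25z) = 1 + z + 24/125z²
  ⇒ R(z) = 1 + z + 24/125z².

Solve |R(x)|<1 on ℝ⁻.
x=-1.05: |R|=0.1617
R=1: x+24/125x²=0 ⇒ x=−125/24=-5.2083; min R=1−1/(4·24/125)=-0.3021>−1
Confirm numerically:
  x=-5.004: |R|=0.80368 <1
  x=-4.226: |R|=0.20294 <1
  x=-3.585: |R|=0.11737 <1
  x=-5.748: |R|=1.59558 >1
  x=-5.731: |R|=1.57512 >1
  x=-5.436: |R|=1.23762 >1
Interval (-5.2083, 0).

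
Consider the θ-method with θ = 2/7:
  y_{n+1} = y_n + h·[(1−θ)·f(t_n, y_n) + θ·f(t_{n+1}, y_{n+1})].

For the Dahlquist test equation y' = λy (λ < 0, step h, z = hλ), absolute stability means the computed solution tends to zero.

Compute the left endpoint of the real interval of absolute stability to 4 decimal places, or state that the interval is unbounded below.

left endpoint -4.6667.

On y'=λy, z=hλ:
  y_{n+1} = y_n + z·[5/7·y_n + 2/7·y_{n+1}] ⇒ (1 − 2/7z)y_{n+1} = (1 + 5/7z)y_n
  Hence R(z) = (1 + 5/7z)/(1 − 2/7z).

Boundary: |R(x)|=1, x<0.
x=-1.35: |R|=0.0258
R=−1: 1+5/7x = −1+2/7x ⇒ -3/7x=2 ⇒ x=2/(-3/7)=-4.6667
Confirm numerically:
  x=-3.296: |R|=0.69747 <1
  x=-3.187: |R|=0.66809 <1
  x=-3.110: |R|=0.64675 <1
  x=-2.044: |R|=0.29040 <1
  x=-5.112: |R|=1.07757 >1
  x=-4.737: |R|=1.01281 >1
So |R|<1 on (-4.6667, 0).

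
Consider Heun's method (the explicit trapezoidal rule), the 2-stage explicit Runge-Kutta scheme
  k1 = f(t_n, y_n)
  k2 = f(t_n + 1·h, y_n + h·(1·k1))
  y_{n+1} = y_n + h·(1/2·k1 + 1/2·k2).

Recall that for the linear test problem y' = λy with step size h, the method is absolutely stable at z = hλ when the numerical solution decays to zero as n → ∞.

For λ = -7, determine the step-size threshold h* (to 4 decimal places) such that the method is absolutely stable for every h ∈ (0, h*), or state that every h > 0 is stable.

Test eqn y'=λy, z=hλ:
  order 2, 2-stage ⇒ R(z)=1+z+z^2/2
  (e.g. R(-1.45)=0.60125, |R|=0.60125)

Need |R(x)|<1, x<0.
x=-1.45: |R|=0.6013
|R(-1.87)|=0.8785 |R(-1.67)|=0.7244 |R(-1.49)|=0.6200
Bisect:
  x_lo=-2.4160 |R|=1.5025  x_hi=-0.3075 |R|=0.7397
  mid=-1.36176 |R|=0.56543 →hi
  mid=-1.88886 |R|=0.89504 →hi
  mid=-2.15242 |R|=1.16403 →lo
  mid=-2.02064 |R|=1.02085 →lo
  mid=-1.95475 |R|=0.95578 →hi
  mid=-1.98770 |R|=0.98777 →hi
  mid=-2.00417 |R|=1.00418 →lo
  mid=-1.99593 |R|=0.99594 →hi
  ...
  [-2.00005,-1.99992] ⇒ x*=-2.0000
Stable set (-2.0000, 0).

(-2.0000,0); λ=-7 ⇒ h* = 0.2857.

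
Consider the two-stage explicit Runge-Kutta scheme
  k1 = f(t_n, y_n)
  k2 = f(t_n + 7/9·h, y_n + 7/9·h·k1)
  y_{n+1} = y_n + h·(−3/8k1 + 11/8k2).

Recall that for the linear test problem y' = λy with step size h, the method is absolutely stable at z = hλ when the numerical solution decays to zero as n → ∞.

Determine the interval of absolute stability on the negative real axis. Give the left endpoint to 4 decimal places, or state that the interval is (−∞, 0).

(-0.9351, 0).

Set f=λy, z=hλ:
  k1=λy_n ⇒ h·k1=z·y_n;  k2=λ(1+7/9z)y_n ⇒ h·k2=z(1+7/9z)y_n
  y_{n+1}/y_n = 1 − 3/8z + 11/8z(1+7/9z) = 1 + z + 77/72z²
  R(z) = 1 + z + 77/72z².

Boundary: |R(x)|=1, x<0.
x=-1.57: |R|=2.0661
R=1: x+77/72x²=0 ⇒ x=−72/77=-0.9351; min R=1−1/(4·77/72)=0.7662>−1
Confirm numerically:
  x=-0.682: |R|=0.81542 <1
  x=-0.438: |R|=0.76717 <1
  x=-0.416: |R|=0.76907 <1
  x=-1.392: |R|=1.68022 >1
  x=-1.056: |R|=1.13658 >1
Stable set (-0.9351, 0).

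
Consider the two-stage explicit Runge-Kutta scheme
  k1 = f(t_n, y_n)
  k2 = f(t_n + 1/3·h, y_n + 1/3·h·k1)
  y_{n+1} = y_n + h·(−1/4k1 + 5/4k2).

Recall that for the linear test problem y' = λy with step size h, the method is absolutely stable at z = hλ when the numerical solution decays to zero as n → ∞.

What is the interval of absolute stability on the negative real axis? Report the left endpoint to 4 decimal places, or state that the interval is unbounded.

(-2.4000, 0).

Set f=λy, z=hλ:
  k1=λy_n ⇒ h·k1=z·y_n;  k2=λ(1+1/3z)y_n ⇒ h·k2=z(1+1/3z)y_n
  y_{n+1}/y_n = 1 − 1/4z + 5/4z(1+1/3z) = 1 + z + 5/12z²
  ⇒ R(z) = 1 + z + 5/12z².

Boundary: |R(x)|=1, x<0.
x=-0.39: |R|=0.6734
R=1: x+5/12x²=0 ⇒ x=−12/5=-2.4000; min R=1−1/(4·5/12)=0.4000>−1
Confirm numerically:
  x=-2.377: |R|=0.97722 <1
  x=-1.445: |R|=0.42501 <1
  x=-1.105: |R|=0.40376 <1
  x=-2.799: |R|=1.46533 >1
  x=-2.746: |R|=1.39588 >1
Interval (-2.4000, 0).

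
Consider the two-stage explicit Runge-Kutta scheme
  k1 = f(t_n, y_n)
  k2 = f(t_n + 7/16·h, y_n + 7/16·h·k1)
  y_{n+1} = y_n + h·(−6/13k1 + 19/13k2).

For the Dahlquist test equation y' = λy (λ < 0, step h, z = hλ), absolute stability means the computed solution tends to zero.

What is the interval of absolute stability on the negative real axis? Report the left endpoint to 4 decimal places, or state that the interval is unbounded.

z∈(-1.5639,0).

Set f=λy, z=hλ:
  k1=λy_n ⇒ h·k1=z·y_n;  k2=λ(1+7/16z)y_n ⇒ h·k2=z(1+7/16z)y_n
  y_{n+1}/y_n = 1 − 6/13z + 19/13z(1+7/16z) = 1 + z + 133/208z²
  ⇒ R(z) = 1 + z + 133/208z².

Solve |R(x)|<1 on ℝ⁻.
x=-1.37: |R|=0.8301
R=1: x+133/208x²=0 ⇒ x=−208/133=-1.5639; min R=1−1/(4·133/208)=0.6090>−1
Confirm numerically:
  x=-0.946: |R|=0.62623 <1
  x=-0.755: |R|=0.60949 <1
  x=-0.708: |R|=0.61252 <1
  x=-1.987: |R|=1.53755 >1
  x=-1.686: |R|=1.13162 >1
  x=-1.659: |R|=1.10087 >1
Stable set (-1.5639, 0).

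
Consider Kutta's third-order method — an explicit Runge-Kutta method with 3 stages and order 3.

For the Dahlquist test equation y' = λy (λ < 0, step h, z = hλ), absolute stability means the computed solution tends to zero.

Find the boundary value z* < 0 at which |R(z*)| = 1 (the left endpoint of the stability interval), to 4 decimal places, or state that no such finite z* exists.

On y'=λy, z=hλ:
  order 3, 3-stage ⇒ R(z)=1+z+z^2/2+z^3/6
  (e.g. R(-0.3)=0.74050, |R|=0.74050)

Boundary: |R(x)|=1, x<0.
x=-0.3: |R|=0.7405
|R(-2.12)|=0.4608 |R(-1.26)|=0.2004 |R(-0.59)|=0.5498
Bisect:
  x_lo=-3.2176 |R|=2.5930  x_hi=-0.1876 |R|=0.8289
  mid=-1.70256 |R|=0.07574 →hi
  mid=-2.46007 |R|=0.91546 →hi
  mid=-2.83882 |R|=1.62232 →lo
  mid=-2.64944 |R|=1.23931 →lo
  mid=-2.55475 |R|=1.07042 →lo
  mid=-2.50741 |R|=0.99125 →hi
  mid=-2.53108 |R|=1.03040 →lo
  mid=-2.51925 |R|=1.01072 →lo
  mid=-2.51333 |R|=1.00096 →lo
  ...
  [-2.51277,-2.51259] ⇒ x*=-2.5127
So |R|<1 on (-2.5127, 0).

left endpoint -2.5127.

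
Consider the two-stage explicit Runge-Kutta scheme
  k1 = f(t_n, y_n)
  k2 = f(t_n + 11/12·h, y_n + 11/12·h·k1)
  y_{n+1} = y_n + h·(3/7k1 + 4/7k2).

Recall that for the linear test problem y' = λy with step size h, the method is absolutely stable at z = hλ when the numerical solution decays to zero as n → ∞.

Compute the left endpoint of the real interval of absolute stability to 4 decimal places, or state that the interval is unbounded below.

Test eqn y'=λy, z=hλ:
  k1=λy_n ⇒ h·k1=z·y_n;  k2=λ(1+11/12z)y_n ⇒ h·k2=z(1+11/12z)y_n
  y_{n+1}/y_n = 1 + 3/7z + 4/7z(1+11/12z) = 1 + z + 11/21z²
  so R(z) = 1 + z + 11/21z².

Find x<0 with |R(x)|<1.
x=-1.17: |R|=0.5470
R=1: x+11/21x²=0 ⇒ x=−21/11=-1.9091; min R=1−1/(4·11/21)=0.5227>−1
Confirm numerically:
  x=-1.328: |R|=0.59578 <1
  x=-0.983: |R|=0.52315 <1
  x=-0.819: |R|=0.53235 <1
  x=-2.279: |R|=1.44158 >1
  x=-2.069: |R|=1.17330 >1
Interval (-1.9091, 0).

z* = -1.9091.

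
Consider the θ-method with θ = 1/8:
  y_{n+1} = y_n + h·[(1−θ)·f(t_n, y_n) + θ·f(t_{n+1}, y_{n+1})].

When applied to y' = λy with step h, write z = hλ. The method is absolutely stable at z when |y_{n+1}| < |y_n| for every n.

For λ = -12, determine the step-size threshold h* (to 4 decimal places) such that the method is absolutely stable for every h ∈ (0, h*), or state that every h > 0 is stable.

(-2.6667,0); λ=-12 ⇒ h* = (8/3)/12 = 0.2222.

Test eqn y'=λy, z=hλ:
  y_{n+1} = y_n + z·[7/8·y_n + 1/8·y_{n+1}] ⇒ (1 − 1/8z)y_{n+1} = (1 + 7/8z)y_n
  R(z) = (1 + 7/8z)/(1 − 1/8z).

Solve |R(x)|<1 on ℝ⁻.
x=-0.99: |R|=0.1190
R=−1: 1+7/8x = −1+1/8x ⇒ -3/4x=2 ⇒ x=2/(-3/4)=-2.6667
Confirm numerically:
  x=-2.004: |R|=0.60256 <1
  x=-1.950: |R|=0.56784 <1
  x=-1.515: |R|=0.27378 <1
  x=-2.890: |R|=1.12305 >1
  x=-2.774: |R|=1.05977 >1
Stable set (-2.6667, 0).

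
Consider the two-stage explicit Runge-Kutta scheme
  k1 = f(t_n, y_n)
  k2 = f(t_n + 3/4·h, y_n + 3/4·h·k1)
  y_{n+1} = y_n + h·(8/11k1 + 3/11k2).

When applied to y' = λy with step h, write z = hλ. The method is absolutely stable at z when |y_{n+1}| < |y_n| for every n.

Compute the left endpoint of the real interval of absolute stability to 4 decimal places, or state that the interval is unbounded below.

left endpoint -4.8889.

With y'=λy (z=hλ):
  k1=λy_n ⇒ h·k1=z·y_n;  k2=λ(1+3/4z)y_n ⇒ h·k2=z(1+3/4z)y_n
  y_{n+1}/y_n = 1 + 8/11z + 3/11z(1+3/4z) = 1 + z + 9/44z²
  R(z) = 1 + z + 9/44z².

Boundary: |R(x)|=1, x<0.
x=-1.6: |R|=0.0764
R=1: x+9/44x²=0 ⇒ x=−44/9=-4.8889; min R=1−1/(4·9/44)=-0.2222>−1
Confirm numerically:
  x=-3.524: |R|=0.01616 <1
  x=-3.052: |R|=0.14672 <1
  x=-2.255: |R|=0.21488 <1
  x=-2.029: |R|=0.18692 <1
  x=-5.360: |R|=1.51651 >1
  x=-5.104: |R|=1.22458 >1
  x=-5.008: |R|=1.12201 >1
Interval (-4.8889, 0).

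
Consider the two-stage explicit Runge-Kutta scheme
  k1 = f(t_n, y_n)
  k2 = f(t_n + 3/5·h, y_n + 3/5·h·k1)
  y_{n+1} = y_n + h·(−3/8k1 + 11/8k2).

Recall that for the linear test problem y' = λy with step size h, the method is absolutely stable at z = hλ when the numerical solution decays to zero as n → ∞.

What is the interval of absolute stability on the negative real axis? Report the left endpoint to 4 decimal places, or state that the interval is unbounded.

With y'=λy (z=hλ):
  k1=λy_n ⇒ h·k1=z·y_n;  k2=λ(1+3/5z)y_n ⇒ h·k2=z(1+3/5z)y_n
  y_{n+1}/y_n = 1 − 3/8z + 11/8z(1+3/5z) = 1 + z + 33/40z²
  ⇒ R(z) = 1 + z + 33/40z².

Solve |R(x)|<1 on ℝ⁻.
x=-0.32: |R|=0.7645
R=1: x+33/40x²=0 ⇒ x=−40/33=-1.2121; min R=1−1/(4·33/40)=0.6970>−1
Confirm numerically:
  x=-1.066: |R|=0.87149 <1
  x=-0.983: |R|=0.81419 <1
  x=-0.793: |R|=0.72580 <1
  x=-0.778: |R|=0.72136 <1
  x=-1.725: |R|=1.72989 >1
  x=-1.692: |R|=1.66986 >1
  x=-1.302: |R|=1.09654 >1
So |R|<1 on (-1.2121, 0).

(-1.2121, 0).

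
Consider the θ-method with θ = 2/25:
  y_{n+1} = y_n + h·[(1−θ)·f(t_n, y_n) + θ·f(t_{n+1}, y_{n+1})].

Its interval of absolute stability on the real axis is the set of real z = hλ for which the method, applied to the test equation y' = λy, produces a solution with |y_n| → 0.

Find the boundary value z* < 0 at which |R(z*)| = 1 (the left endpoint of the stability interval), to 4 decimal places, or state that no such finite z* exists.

left endpoint -2.3810.

Test eqn y'=λy, z=hλ:
  y_{n+1} = y_n + z·[23/25·y_n + 2/25·y_{n+1}] ⇒ (1 − 2/25z)y_{n+1} = (1 + 23/25z)y_n
  R(z) = (1 + 23/25z)/(1 − 2/25z).

Solve |R(x)|<1 on ℝ⁻.
x=-1.75: |R|=0.5351
R=−1: 1+23/25x = −1+2/25x ⇒ -21/25x=2 ⇒ x=2/(-21/25)=-2.3810
Confirm numerically:
  x=-2.290: |R|=0.93543 <1
  x=-2.210: |R|=0.87797 <1
  x=-2.183: |R|=0.85844 <1
  x=-2.876: |R|=1.33806 >1
  x=-2.850: |R|=1.32085 >1
  x=-2.528: |R|=1.10274 >1
Interval (-2.3810, 0).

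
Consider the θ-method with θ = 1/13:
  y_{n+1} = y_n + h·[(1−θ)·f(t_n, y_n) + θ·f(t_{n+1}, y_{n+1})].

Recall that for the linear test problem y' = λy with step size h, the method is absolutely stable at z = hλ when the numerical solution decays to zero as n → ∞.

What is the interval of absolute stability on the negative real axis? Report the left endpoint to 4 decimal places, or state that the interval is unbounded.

Test eqn y'=λy, z=hλ:
  y_{n+1} = y_n + z·[12/13·y_n + 1/13·y_{n+1}] ⇒ (1 − 1/13z)y_{n+1} = (1 + 12/13z)y_n
  so R(z) = (1 + 12/13z)/(1 − 1/13z).

Boundary: |R(x)|=1, x<0.
x=-1.13: |R|=0.0396
R=−1: 1+12/13x = −1+1/13x ⇒ -11/13x=2 ⇒ x=2/(-11/13)=-2.3636
Confirm numerically:
  x=-2.196: |R|=0.87865 <1
  x=-2.114: |R|=0.81831 <1
  x=-2.021: |R|=0.74908 <1
  x=-1.094: |R|=0.00908 <1
  x=-2.732: |R|=1.25756 >1
  x=-2.570: |R|=1.14579 >1
Stable set (-2.3636, 0).

z∈(-2.3636,0).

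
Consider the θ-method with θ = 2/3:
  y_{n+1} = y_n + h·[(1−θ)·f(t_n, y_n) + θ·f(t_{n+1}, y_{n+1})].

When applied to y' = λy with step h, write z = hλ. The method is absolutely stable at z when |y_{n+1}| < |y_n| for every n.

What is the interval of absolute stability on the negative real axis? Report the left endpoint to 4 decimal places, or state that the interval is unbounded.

interval (−∞, 0).

Set f=λy, z=hλ:
  y_{n+1} = y_n + z·[1/3·y_n + 2/3·y_{n+1}] ⇒ (1 − 2/3z)y_{n+1} = (1 + 1/3z)y_n
  ⇒ R(z) = (1 + 1/3z)/(1 − 2/3z).

Find x<0 with |R(x)|<1.
x=-0.38: |R|=0.6968
x=-2: |R|=0.1429
x=-10: |R|=0.3043
x=-100: |R|=0.4778
θ=2/3≥1/2 ⇒ |1+1/3x|<|1−2/3x| ∀x<0 ⇒ interval (−∞,0).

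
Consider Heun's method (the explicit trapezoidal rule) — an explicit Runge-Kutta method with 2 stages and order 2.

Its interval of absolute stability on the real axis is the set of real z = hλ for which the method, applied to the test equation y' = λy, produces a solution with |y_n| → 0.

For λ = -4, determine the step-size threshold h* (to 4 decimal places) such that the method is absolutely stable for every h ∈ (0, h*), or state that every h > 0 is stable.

With y'=λy (z=hλ):
  order 2, 2-stage ⇒ R(z)=1+z+z^2/2
  (e.g. R(-1.73)=0.76645, |R|=0.76645)

Solve |R(x)|<1 on ℝ⁻.
x=-1.73: |R|=0.7664
|R(-2.2)|=1.2200 |R(-1.19)|=0.5181 |R(-0.79)|=0.5221
Bisect:
  x_lo=-2.6885 |R|=1.9255  x_hi=-0.1657 |R|=0.8480
  mid=-1.42710 |R|=0.59121 →hi
  mid=-2.05779 |R|=1.05946 →lo
  mid=-1.74245 |R|=0.77561 →hi
  mid=-1.90012 |R|=0.90511 →hi
  mid=-1.97896 |R|=0.97918 →hi
  mid=-2.01838 |R|=1.01854 →lo
  mid=-1.99867 |R|=0.99867 →hi
  mid=-2.00852 |R|=1.00856 →lo
  ...
  [-2.00005,-1.99990] ⇒ x*=-2.0000
Stable set (-2.0000, 0).

(-2.0000,0); λ=-4 ⇒ h* = 0.5000.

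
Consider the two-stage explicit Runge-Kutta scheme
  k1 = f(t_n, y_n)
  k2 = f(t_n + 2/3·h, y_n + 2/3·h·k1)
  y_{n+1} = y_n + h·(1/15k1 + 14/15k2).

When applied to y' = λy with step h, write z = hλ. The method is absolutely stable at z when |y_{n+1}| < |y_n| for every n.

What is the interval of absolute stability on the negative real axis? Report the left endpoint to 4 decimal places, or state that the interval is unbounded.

On y'=λy, z=hλ:
  k1=λy_n ⇒ h·k1=z·y_n;  k2=λ(1+2/3z)y_n ⇒ h·k2=z(1+2/3z)y_n
  y_{n+1}/y_n = 1 + 1/15z + 14/15z(1+2/3z) = 1 + z + 28/45z²
  R(z) = 1 + z + 28/45z².

Boundary: |R(x)|=1, x<0.
x=-1.05: |R|=0.6360
R=1: x+28/45x²=0 ⇒ x=−45/28=-1.6071; min R=1−1/(4·28/45)=0.5982>−1
Confirm numerically:
  x=-1.322: |R|=0.76545 <1
  x=-0.787: |R|=0.59839 <1
  x=-0.683: |R|=0.60726 <1
  x=-2.136: |R|=1.70289 >1
  x=-2.099: |R|=1.64239 >1
Stable set (-1.6071, 0).

z∈(-1.6071,0).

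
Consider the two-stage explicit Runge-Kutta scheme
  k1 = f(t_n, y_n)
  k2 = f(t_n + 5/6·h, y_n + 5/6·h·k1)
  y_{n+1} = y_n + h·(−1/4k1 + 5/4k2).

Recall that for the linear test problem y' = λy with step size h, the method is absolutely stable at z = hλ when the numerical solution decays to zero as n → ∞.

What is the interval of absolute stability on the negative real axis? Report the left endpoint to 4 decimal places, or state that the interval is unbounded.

With y'=λy (z=hλ):
  k1=λy_n ⇒ h·k1=z·y_n;  k2=λ(1+5/6z)y_n ⇒ h·k2=z(1+5/6z)y_n
  y_{n+1}/y_n = 1 − 1/4z + 5/4z(1+5/6z) = 1 + z + 25/24z²
  ⇒ R(z) = 1 + z + 25/24z².

Need |R(x)|<1, x<0.
x=-1.63: |R|=2.1376
R=1: x+25/24x²=0 ⇒ x=−24/25=-0.9600; min R=1−1/(4·25/24)=0.7600>−1
Confirm numerically:
  x=-0.641: |R|=0.78700 <1
  x=-0.453: |R|=0.76076 <1
  x=-0.400: |R|=0.76667 <1
  x=-1.231: |R|=1.34750 >1
  x=-1.070: |R|=1.12260 >1
So |R|<1 on (-0.9600, 0).

z∈(-0.9600,0).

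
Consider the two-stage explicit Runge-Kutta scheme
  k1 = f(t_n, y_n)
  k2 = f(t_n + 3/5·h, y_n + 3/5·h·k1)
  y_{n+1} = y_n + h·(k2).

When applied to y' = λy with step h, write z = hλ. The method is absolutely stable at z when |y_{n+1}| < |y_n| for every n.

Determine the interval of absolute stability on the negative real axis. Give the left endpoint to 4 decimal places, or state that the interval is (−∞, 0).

z∈(-1.6667,0).

On y'=λy, z=hλ:
  k1=λy_n ⇒ h·k1=z·y_n;  k2=λ(1+3/5z)y_n ⇒ h·k2=z(1+3/5z)y_n
  y_{n+1}/y_n = 1 + z(1+3/5z) = 1 + z + 3/5z²
  so R(z) = 1 + z + 3/5z².

Boundary: |R(x)|=1, x<0.
x=-0.51: |R|=0.6461
R=1: x+3/5x²=0 ⇒ x=−5/3=-1.6667; min R=1−1/(4·3/5)=0.5833>−1
Confirm numerically:
  x=-1.640: |R|=0.97376 <1
  x=-1.338: |R|=0.73615 <1
  x=-1.107: |R|=0.62827 <1
  x=-2.150: |R|=1.62350 >1
  x=-2.042: |R|=1.45986 >1
  x=-1.946: |R|=1.32615 >1
Interval (-1.6667, 0).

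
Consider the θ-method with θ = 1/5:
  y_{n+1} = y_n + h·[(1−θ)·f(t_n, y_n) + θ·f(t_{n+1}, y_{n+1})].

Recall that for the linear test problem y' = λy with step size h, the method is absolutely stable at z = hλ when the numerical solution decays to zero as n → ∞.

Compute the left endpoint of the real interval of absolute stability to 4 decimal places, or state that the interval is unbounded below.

z* = -3.3333.

Set f=λy, z=hλ:
  y_{n+1} = y_n + z·[4/5·y_n + 1/5·y_{n+1}] ⇒ (1 − 1/5z)y_{n+1} = (1 + 4/5z)y_n
  Hence R(z) = (1 + 4/5z)/(1 − 1/5z).

Boundary: |R(x)|=1, x<0.
x=-1.78: |R|=0.3127
R=−1: 1+4/5x = −1+1/5x ⇒ -3/5x=2 ⇒ x=2/(-3/5)=-3.3333
Confirm numerically:
  x=-2.388: |R|=0.61613 <1
  x=-2.276: |R|=0.56405 <1
  x=-1.486: |R|=0.14554 <1
  x=-1.404: |R|=0.09619 <1
  x=-3.613: |R|=1.09741 >1
  x=-3.475: |R|=1.05015 >1
Interval (-3.3333, 0).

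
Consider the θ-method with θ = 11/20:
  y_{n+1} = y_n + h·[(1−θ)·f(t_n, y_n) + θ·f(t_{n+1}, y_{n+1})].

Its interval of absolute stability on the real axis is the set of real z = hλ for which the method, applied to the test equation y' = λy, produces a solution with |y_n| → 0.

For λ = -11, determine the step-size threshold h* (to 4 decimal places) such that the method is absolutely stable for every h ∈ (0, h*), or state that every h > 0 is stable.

Set f=λy, z=hλ:
  y_{n+1} = y_n + z·[9/20·y_n + 11/20·y_{n+1}] ⇒ (1 − 11/20z)y_{n+1} = (1 + 9/20z)y_n
  Hence R(z) = (1 + 9/20z)/(1 − 11/20z).

Need |R(x)|<1, x<0.
x=-1.12: |R|=0.3069
x=-2: |R|=0.0476
x=-10: |R|=0.5385
x=-100: |R|=0.7857
θ=11/20≥1/2 ⇒ |1+9/20x|<|1−11/20x| ∀x<0 ⇒ interval (−∞,0).

unbounded; (−∞, 0). Any h>0 works for λ=-11.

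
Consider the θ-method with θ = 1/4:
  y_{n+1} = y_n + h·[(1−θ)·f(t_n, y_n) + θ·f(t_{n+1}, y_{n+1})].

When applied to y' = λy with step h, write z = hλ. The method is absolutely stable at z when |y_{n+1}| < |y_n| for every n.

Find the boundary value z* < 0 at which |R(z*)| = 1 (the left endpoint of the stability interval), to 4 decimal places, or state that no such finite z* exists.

Test eqn y'=λy, z=hλ:
  y_{n+1} = y_n + z·[3/4·y_n + 1/4·y_{n+1}] ⇒ (1 − 1/4z)y_{n+1} = (1 + 3/4z)y_n
  so R(z) = (1 + 3/4z)/(1 − 1/4z).

Need |R(x)|<1, x<0.
x=-0.66: |R|=0.4335
R=−1: 1+3/4x = −1+1/4x ⇒ -1/2x=2 ⇒ x=2/(-1/2)=-4.0000
Confirm numerically:
  x=-2.946: |R|=0.69652 <1
  x=-2.240: |R|=0.43590 <1
  x=-2.055: |R|=0.35756 <1
  x=-4.535: |R|=1.12537 >1
  x=-4.126: |R|=1.03101 >1
Interval (-4.0000, 0).

left endpoint -4.0000.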